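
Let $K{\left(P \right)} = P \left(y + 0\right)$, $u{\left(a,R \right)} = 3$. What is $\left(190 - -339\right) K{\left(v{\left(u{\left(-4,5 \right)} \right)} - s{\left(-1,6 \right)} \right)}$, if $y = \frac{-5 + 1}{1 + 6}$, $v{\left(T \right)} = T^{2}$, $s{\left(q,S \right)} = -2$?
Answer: $- \frac{23276}{7} \approx -3325.1$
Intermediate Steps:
$y = - \frac{4}{7} \approx -0.57143$
$K{\left(P \right)} = - \frac{4 P}{7}$ ($K{\left(P \right)} = P \left(- \frac{4}{7} + 0\right) = P \left(- \frac{4}{7}\right) = - \frac{4 P}{7}$)
$\left(190 - -339\right) K{\left(v{\left(u{\left(-4,5 \right)} \right)} - s{\left(-1,6 \right)} \right)} = \left(190 - -339\right) \left(- \frac{4 \left(3^{2} - -2\right)}{7}\right) = \left(190 + 339\right) \left(- \frac{4 \left(9 + 2\right)}{7}\right) = 529 \left(\left(- \frac{4}{7}\right) 11\right) = 529 \left(- \frac{44}{7}\right) = - \frac{23276}{7}$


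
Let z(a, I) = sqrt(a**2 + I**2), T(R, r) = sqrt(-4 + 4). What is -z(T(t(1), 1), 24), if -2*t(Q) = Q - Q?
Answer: -24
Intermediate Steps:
t(Q) = 0 (t(Q) = -(Q - Q)/2 = -1/2*0 = 0)
T(R, r) = 0 (T(R, r) = sqrt(0) = 0)
z(a, I) = sqrt(I**2 + a**2)
-z(T(t(1), 1), 24) = -sqrt(24**2 + 0**2) = -sqrt(576 + 0) = -sqrt(576) = -1*24 = -24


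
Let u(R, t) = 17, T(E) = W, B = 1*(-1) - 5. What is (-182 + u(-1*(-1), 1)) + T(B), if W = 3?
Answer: -162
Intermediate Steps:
B = -6 (B = -1 - 5 = -6)
T(E) = 3
(-182 + u(-1*(-1), 1)) + T(B) = (-182 + 17) + 3 = -165 + 3 = -162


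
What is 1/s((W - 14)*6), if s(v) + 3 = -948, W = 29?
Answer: -1/951 ≈ -0.0010515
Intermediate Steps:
s(v) = -951 (s(v) = -3 - 948 = -951)
1/s((W - 14)*6) = 1/(-951) = -1/951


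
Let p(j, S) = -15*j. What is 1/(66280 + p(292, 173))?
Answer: 1/61900 ≈ 1.6155e-5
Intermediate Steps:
1/(66280 + p(292, 173)) = 1/(66280 - 15*292) = 1/(66280 - 4380) = 1/61900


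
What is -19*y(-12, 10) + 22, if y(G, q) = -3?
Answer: 79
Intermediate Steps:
-19*y(-12, 10) + 22 = -19*(-3) + 22 = 57 + 22 = 79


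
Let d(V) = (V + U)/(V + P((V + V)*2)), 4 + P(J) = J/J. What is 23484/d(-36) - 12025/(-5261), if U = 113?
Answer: -4817497711/405097 ≈ -11892.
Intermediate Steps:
P(J) = -3 (P(J) = -4 + J/J = -4 + 1 = -3)
d(V) = (113 + V)/(-3 + V) (d(V) = (V + 113)/(V - 3) = (113 + V)/(-3 + V))
23484/d(-36) - 12025/(-5261) = 23484/(((113 - 36)/(-3 - 36))) - 12025/(-5261) = 23484/((77/(-39))) - 12025*(-1/5261) = 23484/((-1/39*77)) + 12025/5261 = 23484/(-77/39) + 12025/5261 = 23484*(-39/77) + 12025/5261 = -915876/77 + 12025/5261 = -4817497711/405097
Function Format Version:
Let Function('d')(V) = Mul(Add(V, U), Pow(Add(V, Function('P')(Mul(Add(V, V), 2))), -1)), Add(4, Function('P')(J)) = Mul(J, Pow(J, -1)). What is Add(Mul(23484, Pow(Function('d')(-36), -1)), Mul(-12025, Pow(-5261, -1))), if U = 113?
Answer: Rational(-4817497711, 405097) ≈ -11892.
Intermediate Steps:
Function('P')(J) = -3 (Function('P')(J) = Add(-4, Mul(J, Pow(J, -1))) = Add(-4, 1) = -3)
Function('d')(V) = Mul(Pow(Add(-3, V), -1), Add(113, V)) (Function('d')(V) = Mul(Add(V, 113), Pow(Add(V, -3), -1)) = Mul(Add(113, V), Pow(Add(-3, V), -1)) = Mul(Pow(Add(-3, V), -1), Add(113, V)))
Add(Mul(23484, Pow(Function('d')(-36), -1)), Mul(-12025, Pow(-5261, -1))) = Add(Mul(23484, Pow(Mul(Pow(Add(-3, -36), -1), Add(113, -36)), -1)), Mul(-12025, Pow(-5261, -1))) = Add(Mul(23484, Pow(Mul(Pow(-39, -1), 77), -1)), Mul(-12025, Rational(-1, 5261))) = Add(Mul(23484, Pow(Mul(Rational(-1, 39), 77), -1)), Rational(12025, 5261)) = Add(Mul(23484, Pow(Rational(-77, 39), -1)), Rational(12025, 5261)) = Add(Mul(23484, Rational(-39, 77)), Rational(12025, 5261)) = Add(Rational(-915876, 77), Rational(12025, 5261)) = Rational(-4817497711, 405097)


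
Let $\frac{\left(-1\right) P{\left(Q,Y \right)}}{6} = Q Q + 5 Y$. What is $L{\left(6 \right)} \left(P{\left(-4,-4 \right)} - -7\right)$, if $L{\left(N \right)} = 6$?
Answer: $186$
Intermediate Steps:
$P{\left(Q,Y \right)} = - 30 Y - 6 Q^{2}$ ($P{\left(Q,Y \right)} = - 6 \left(Q Q + 5 Y\right) = - 6 \left(Q^{2} + 5 Y\right) = - 30 Y - 6 Q^{2}$)
$L{\left(6 \right)} \left(P{\left(-4,-4 \right)} - -7\right) = 6 \left(\left(\left(-30\right) \left(-4\right) - 6 \left(-4\right)^{2}\right) - -7\right) = 6 \left(\left(120 - 96\right) + 7\right) = 6 \left(24 + 7\right) = 6 \cdot 31 = 186$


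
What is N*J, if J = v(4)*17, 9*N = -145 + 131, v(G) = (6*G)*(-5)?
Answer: 9520/3 ≈ 3173.3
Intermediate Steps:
v(G) = -30*G
N = -14/9 (N = (-145 + 131)/9 = (1/9)*(-14) = -14/9 ≈ -1.5556)
J = -2040 (J = -30*4*17 = -120*17 = -2040)
N*J = -14/9*(-2040) = 9520/3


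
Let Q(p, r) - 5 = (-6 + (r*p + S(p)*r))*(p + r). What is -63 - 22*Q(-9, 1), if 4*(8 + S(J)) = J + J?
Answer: -5013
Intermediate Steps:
S(J) = -8 + J/2 (S(J) = -8 + (J + J)/4 = -8 + (2*J)/4 = -8 + J/2)
Q(p, r) = 5 + (p + r)*(-6 + p*r + r*(-8 + p/2)) (Q(p, r) = 5 + (-6 + (r*p + (-8 + p/2)*r))*(p + r) = 5 + (-6 + (p*r + r*(-8 + p/2)))*(p + r) = 5 + (-6 + p*r + r*(-8 + p/2))*(p + r) = 5 + (p + r)*(-6 + p*r + r*(-8 + p/2)))
-63 - 22*Q(-9, 1) = -63 - 22*(5 - 8*1² - 6*(-9) - 6*1 - 8*(-9)*1 + (3/2)*(-9)*1² + (3/2)*1*(-9)²) = -63 - 22*(5 - 8*1 + 54 - 6 + 72 + (3/2)*(-9)*1 + (3/2)*1*81) = -63 - 22*(5 - 8 + 54 - 6 + 72 - 27/2 + 243/2) = -63 - 22*225 = -63 - 4950 = -5013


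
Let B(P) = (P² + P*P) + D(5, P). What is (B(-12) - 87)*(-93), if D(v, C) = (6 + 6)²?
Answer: -32085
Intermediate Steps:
D(v, C) = 144 (D(v, C) = 12² = 144)
B(P) = 144 + 2*P² (B(P) = (P² + P*P) + 144 = (P² + P²) + 144 = 2*P² + 144 = 144 + 2*P²)
(B(-12) - 87)*(-93) = ((144 + 2*(-12)²) - 87)*(-93) = ((144 + 2*144) - 87)*(-93) = ((144 + 288) - 87)*(-93) = (432 - 87)*(-93) = 345*(-93) = -32085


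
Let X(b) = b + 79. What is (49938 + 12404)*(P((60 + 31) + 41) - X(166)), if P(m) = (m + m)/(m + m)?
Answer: -15211448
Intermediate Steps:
X(b) = 79 + b
P(m) = 1 (P(m) = (2*m)/((2*m)) = (2*m)*(1/(2*m)) = 1)
(49938 + 12404)*(P((60 + 31) + 41) - X(166)) = (49938 + 12404)*(1 - (79 + 166)) = 62342*(1 - 1*245) = 62342*(1 - 245) = 62342*(-244) = -15211448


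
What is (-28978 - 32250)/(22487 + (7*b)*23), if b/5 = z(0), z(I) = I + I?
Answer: -61228/22487 ≈ -2.7228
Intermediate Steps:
z(I) = 2*I
b = 0 (b = 5*(2*0) = 5*0 = 0)
(-28978 - 32250)/(22487 + (7*b)*23) = (-28978 - 32250)/(22487 + (7*0)*23) = -61228/(22487 + 0*23) = -61228/(22487 + 0) = -61228/22487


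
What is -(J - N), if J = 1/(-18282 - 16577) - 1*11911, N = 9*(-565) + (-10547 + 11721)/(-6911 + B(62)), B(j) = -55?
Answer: 828750802172/121413897 ≈ 6825.8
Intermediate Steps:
N = -17711642/3483 (N = 9*(-565) + (-10547 + 11721)/(-6911 - 55) = -5085 + 1174/(-6966) = -5085 + 1174*(-1/6966) = -5085 - 587/3483 = -17711642/3483 ≈ -5085.2)
J = -415205550/34859 (J = 1/(-34859) - 11911 = -1/34859 - 11911 = -415205550/34859 ≈ -11911.)
-(J - N) = -(-415205550/34859 - 1*(-17711642/3483)) = -(-415205550/34859 + 17711642/3483) = -1*(-828750802172/121413897) = 828750802172/121413897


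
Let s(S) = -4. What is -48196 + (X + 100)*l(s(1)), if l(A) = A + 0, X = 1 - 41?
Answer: -48436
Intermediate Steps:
X = -40
l(A) = A
-48196 + (X + 100)*l(s(1)) = -48196 + (-40 + 100)*(-4) = -48196 + 60*(-4) = -48196 - 240 = -48436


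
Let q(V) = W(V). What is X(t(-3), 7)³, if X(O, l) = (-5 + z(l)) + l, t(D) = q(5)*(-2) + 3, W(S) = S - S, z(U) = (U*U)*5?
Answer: 15069223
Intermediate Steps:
z(U) = 5*U² (z(U) = U²*5 = 5*U²)
W(S) = 0
q(V) = 0
t(D) = 3 (t(D) = 0*(-2) + 3 = 0 + 3 = 3)
X(O, l) = -5 + l + 5*l² (X(O, l) = (-5 + 5*l²) + l = -5 + l + 5*l²)
X(t(-3), 7)³ = (-5 + 7 + 5*7²)³ = (-5 + 7 + 5*49)³ = (-5 + 7 + 245)³ = 247³ = 15069223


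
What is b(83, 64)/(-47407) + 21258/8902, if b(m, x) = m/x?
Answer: 32248526759/13504547648 ≈ 2.3880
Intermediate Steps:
b(83, 64)/(-47407) + 21258/8902 = (83/64)/(-47407) + 21258/8902 = (83*(1/64))*(-1/47407) + 21258*(1/8902) = (83/64)*(-1/47407) + 10629/4451 = -83/3034048 + 10629/4451 = 32248526759/13504547648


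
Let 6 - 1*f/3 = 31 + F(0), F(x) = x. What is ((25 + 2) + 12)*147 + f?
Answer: 5658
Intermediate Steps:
f = -75 (f = 18 - 3*(31 + 0) = 18 - 3*31 = 18 - 93 = -75)
((25 + 2) + 12)*147 + f = ((25 + 2) + 12)*147 - 75 = (27 + 12)*147 - 75 = 39*147 - 75 = 5733 - 75 = 5658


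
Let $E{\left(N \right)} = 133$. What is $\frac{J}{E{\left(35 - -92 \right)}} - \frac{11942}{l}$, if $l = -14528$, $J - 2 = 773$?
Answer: $\frac{6423743}{966112} \approx 6.6491$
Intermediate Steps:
$J = 775$ ($J = 2 + 773 = 775$)
$\frac{J}{E{\left(35 - -92 \right)}} - \frac{11942}{l} = \frac{775}{133} - \frac{11942}{-14528} = 775 \cdot \frac{1}{133} - - \frac{5971}{7264} = \frac{775}{133} + \frac{5971}{7264} = \frac{6423743}{966112}$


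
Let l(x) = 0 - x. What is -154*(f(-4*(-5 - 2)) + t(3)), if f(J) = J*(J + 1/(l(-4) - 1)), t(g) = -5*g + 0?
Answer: -359590/3 ≈ -1.1986e+5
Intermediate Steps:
l(x) = -x
t(g) = -5*g
f(J) = J*(⅓ + J) (f(J) = J*(J + 1/(-1*(-4) - 1)) = J*(J + 1/(4 - 1)) = J*(J + 1/3) = J*(J + ⅓) = J*(⅓ + J))
-154*(f(-4*(-5 - 2)) + t(3)) = -154*((-4*(-5 - 2))*(⅓ - 4*(-5 - 2)) - 5*3) = -154*((-4*(-7))*(⅓ - 4*(-7)) - 15) = -154*(28*(⅓ + 28) - 15) = -154*(28*(85/3) - 15) = -154*(2380/3 - 15) = -154*2335/3 = -359590/3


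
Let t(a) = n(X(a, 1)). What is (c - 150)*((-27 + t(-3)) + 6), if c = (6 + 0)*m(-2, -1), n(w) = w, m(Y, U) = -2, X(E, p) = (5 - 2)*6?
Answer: 486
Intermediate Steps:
X(E, p) = 18 (X(E, p) = 3*6 = 18)
c = -12 (c = (6 + 0)*(-2) = 6*(-2) = -12)
t(a) = 18
(c - 150)*((-27 + t(-3)) + 6) = (-12 - 150)*((-27 + 18) + 6) = -162*(-9 + 6) = -162*(-3) = 486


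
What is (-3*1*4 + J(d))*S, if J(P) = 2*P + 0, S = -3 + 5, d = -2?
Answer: -32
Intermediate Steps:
S = 2
J(P) = 2*P
(-3*1*4 + J(d))*S = (-3*1*4 + 2*(-2))*2 = (-3*4 - 4)*2 = (-12 - 4)*2 = -16*2 = -32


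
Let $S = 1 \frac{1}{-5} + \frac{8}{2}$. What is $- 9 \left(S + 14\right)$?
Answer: $- \frac{801}{5} \approx -160.2$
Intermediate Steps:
$S = \frac{19}{5}$ ($S = 1 \left(- \frac{1}{5}\right) + 8 \cdot \frac{1}{2} = - \frac{1}{5} + 4 = \frac{19}{5} \approx 3.8$)
$- 9 \left(S + 14\right) = - 9 \left(\frac{19}{5} + 14\right) = \left(-9\right) \frac{89}{5} = - \frac{801}{5}$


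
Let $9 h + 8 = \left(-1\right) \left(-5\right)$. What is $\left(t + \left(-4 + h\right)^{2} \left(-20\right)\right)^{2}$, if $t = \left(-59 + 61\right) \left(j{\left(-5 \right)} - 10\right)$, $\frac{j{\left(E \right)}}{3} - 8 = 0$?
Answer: $\frac{9784384}{81} \approx 1.2079 \cdot 10^{5}$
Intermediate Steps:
$j{\left(E \right)} = 24$ ($j{\left(E \right)} = 24 + 3 \cdot 0 = 24 + 0 = 24$)
$h = - \frac{1}{3}$ ($h = - \frac{8}{9} + \frac{\left(-1\right) \left(-5\right)}{9} = - \frac{8}{9} + \frac{1}{9} \cdot 5 = - \frac{8}{9} + \frac{5}{9} = - \frac{1}{3} \approx -0.33333$)
$t = 28$ ($t = \left(-59 + 61\right) \left(24 - 10\right) = 2 \cdot 14 = 28$)
$\left(t + \left(-4 + h\right)^{2} \left(-20\right)\right)^{2} = \left(28 + \left(-4 - \frac{1}{3}\right)^{2} \left(-20\right)\right)^{2} = \left(28 + \left(- \frac{13}{3}\right)^{2} \left(-20\right)\right)^{2} = \left(28 + \frac{169}{9} \left(-20\right)\right)^{2} = \left(28 - \frac{3380}{9}\right)^{2} = \left(- \frac{3128}{9}\right)^{2} = \frac{9784384}{81}$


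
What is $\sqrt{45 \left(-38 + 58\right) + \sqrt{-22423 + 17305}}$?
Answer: $\sqrt{900 + i \sqrt{5118}} \approx 30.024 + 1.1914 i$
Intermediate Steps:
$\sqrt{45 \left(-38 + 58\right) + \sqrt{-22423 + 17305}} = \sqrt{45 \cdot 20 + \sqrt{-5118}} = \sqrt{900 + i \sqrt{5118}}$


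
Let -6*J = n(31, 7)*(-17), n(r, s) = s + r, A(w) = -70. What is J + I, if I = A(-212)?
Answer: 113/3 ≈ 37.667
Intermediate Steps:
I = -70
n(r, s) = r + s
J = 323/3 (J = -(31 + 7)*(-17)/6 = -19*(-17)/3 = -⅙*(-646) = 323/3 ≈ 107.67)
J + I = 323/3 - 70 = 113/3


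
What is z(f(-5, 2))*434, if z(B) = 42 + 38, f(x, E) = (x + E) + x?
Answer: 34720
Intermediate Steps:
f(x, E) = E + 2*x (f(x, E) = (E + x) + x = E + 2*x)
z(B) = 80
z(f(-5, 2))*434 = 80*434 = 34720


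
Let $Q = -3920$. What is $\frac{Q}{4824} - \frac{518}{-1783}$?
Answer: $- \frac{561316}{1075149} \approx -0.52208$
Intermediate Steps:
$\frac{Q}{4824} - \frac{518}{-1783} = - \frac{3920}{4824} - \frac{518}{-1783} = \left(-3920\right) \frac{1}{4824} - - \frac{518}{1783} = - \frac{490}{603} + \frac{518}{1783} = - \frac{561316}{1075149}$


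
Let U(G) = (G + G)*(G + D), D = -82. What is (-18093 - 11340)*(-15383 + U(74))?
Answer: 487616511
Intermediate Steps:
U(G) = 2*G*(-82 + G) (U(G) = (G + G)*(G - 82) = (2*G)*(-82 + G) = 2*G*(-82 + G))
(-18093 - 11340)*(-15383 + U(74)) = (-18093 - 11340)*(-15383 + 2*74*(-82 + 74)) = -29433*(-15383 + 2*74*(-8)) = -29433*(-15383 - 1184) = -29433*(-16567) = 487616511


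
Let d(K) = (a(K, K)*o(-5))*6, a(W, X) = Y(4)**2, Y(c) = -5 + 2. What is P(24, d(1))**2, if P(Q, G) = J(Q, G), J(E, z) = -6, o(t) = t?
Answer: 36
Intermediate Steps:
Y(c) = -3
a(W, X) = 9 (a(W, X) = (-3)**2 = 9)
d(K) = -270 (d(K) = (9*(-5))*6 = -45*6 = -270)
P(Q, G) = -6
P(24, d(1))**2 = (-6)**2 = 36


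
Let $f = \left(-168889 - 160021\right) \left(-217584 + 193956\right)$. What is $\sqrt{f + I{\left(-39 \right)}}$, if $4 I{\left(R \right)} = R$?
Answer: $\frac{\sqrt{31085941881}}{2} \approx 88156.0$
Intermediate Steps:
$I{\left(R \right)} = \frac{R}{4}$
$f = 7771485480$ ($f = \left(-328910\right) \left(-23628\right) = 7771485480$)
$\sqrt{f + I{\left(-39 \right)}} = \sqrt{7771485480 + \frac{1}{4} \left(-39\right)} = \sqrt{7771485480 - \frac{39}{4}} = \sqrt{\frac{31085941881}{4}} = \frac{\sqrt{31085941881}}{2}$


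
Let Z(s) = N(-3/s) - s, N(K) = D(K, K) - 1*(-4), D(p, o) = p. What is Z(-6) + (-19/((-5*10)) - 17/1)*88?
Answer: -72603/50 ≈ -1452.1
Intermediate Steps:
N(K) = 4 + K (N(K) = K - 1*(-4) = K + 4 = 4 + K)
Z(s) = 4 - s - 3/s (Z(s) = (4 - 3/s) - s = 4 - s - 3/s)
Z(-6) + (-19/((-5*10)) - 17/1)*88 = (4 - 1*(-6) - 3/(-6)) + (-19/((-5*10)) - 17/1)*88 = (4 + 6 - 3*(-⅙)) + (-19/(-50) - 17*1)*88 = (4 + 6 + ½) + (-19*(-1/50) - 17)*88 = 21/2 + (19/50 - 17)*88 = 21/2 - 831/50*88 = 21/2 - 36564/25 = -72603/50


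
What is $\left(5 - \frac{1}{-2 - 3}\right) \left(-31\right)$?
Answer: $- \frac{806}{5} \approx -161.2$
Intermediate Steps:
$\left(5 - \frac{1}{-2 - 3}\right) \left(-31\right) = \left(5 - \frac{1}{-5}\right) \left(-31\right) = \left(5 - - \frac{1}{5}\right) \left(-31\right) = \left(5 + \frac{1}{5}\right) \left(-31\right) = \frac{26}{5} \left(-31\right) = - \frac{806}{5}$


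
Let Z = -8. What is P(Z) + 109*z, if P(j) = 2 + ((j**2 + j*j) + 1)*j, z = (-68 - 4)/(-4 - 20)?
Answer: -703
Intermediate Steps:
z = 3 (z = -72/(-24) = -72*(-1/24) = 3)
P(j) = 2 + j*(1 + 2*j**2) (P(j) = 2 + ((j**2 + j**2) + 1)*j = 2 + (2*j**2 + 1)*j = 2 + (1 + 2*j**2)*j = 2 + j*(1 + 2*j**2))
P(Z) + 109*z = (2 - 8 + 2*(-8)**3) + 109*3 = (2 - 8 + 2*(-512)) + 327 = (2 - 8 - 1024) + 327 = -1030 + 327 = -703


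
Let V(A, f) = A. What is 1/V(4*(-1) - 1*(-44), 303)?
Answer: 1/40 ≈ 0.025000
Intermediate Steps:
1/V(4*(-1) - 1*(-44), 303) = 1/(4*(-1) - 1*(-44)) = 1/(-4 + 44) = 1/40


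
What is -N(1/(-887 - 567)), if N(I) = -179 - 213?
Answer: 392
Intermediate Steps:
N(I) = -392
-N(1/(-887 - 567)) = -1*(-392) = 392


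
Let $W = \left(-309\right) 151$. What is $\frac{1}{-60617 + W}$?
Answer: $- \frac{1}{107276} \approx -9.3218 \cdot 10^{-6}$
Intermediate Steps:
$W = -46659$
$\frac{1}{-60617 + W} = \frac{1}{-60617 - 46659} = \frac{1}{-107276} = - \frac{1}{107276}$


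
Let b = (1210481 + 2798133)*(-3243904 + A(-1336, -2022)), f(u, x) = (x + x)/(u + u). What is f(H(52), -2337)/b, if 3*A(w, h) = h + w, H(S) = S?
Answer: 7011/2029255170434960 ≈ 3.4550e-12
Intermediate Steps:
f(u, x) = x/u (f(u, x) = (2*x)/((2*u)) = (2*x)*(1/(2*u)) = x/u)
A(w, h) = h/3 + w/3 (A(w, h) = (h + w)/3 = h/3 + w/3)
b = -39024137892980/3 (b = (1210481 + 2798133)*(-3243904 + ((⅓)*(-2022) + (⅓)*(-1336))) = 4008614*(-3243904 + (-674 - 1336/3)) = 4008614*(-3243904 - 3358/3) = 4008614*(-9735070/3) = -39024137892980/3 ≈ -1.3008e+13)
f(H(52), -2337)/b = (-2337/52)/(-39024137892980/3) = -2337*1/52*(-3/39024137892980) = -2337/52*(-3/39024137892980) = 7011/2029255170434960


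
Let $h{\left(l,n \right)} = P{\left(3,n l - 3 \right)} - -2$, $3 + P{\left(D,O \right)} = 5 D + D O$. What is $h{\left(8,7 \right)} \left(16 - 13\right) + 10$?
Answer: $529$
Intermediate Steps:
$P{\left(D,O \right)} = -3 + 5 D + D O$ ($P{\left(D,O \right)} = -3 + \left(5 D + D O\right) = -3 + 5 D + D O$)
$h{\left(l,n \right)} = 5 + 3 l n$ ($h{\left(l,n \right)} = \left(-3 + 5 \cdot 3 + 3 \left(n l - 3\right)\right) - -2 = \left(-3 + 15 + 3 \left(l n - 3\right)\right) + 2 = \left(-3 + 15 + 3 \left(-3 + l n\right)\right) + 2 = \left(-3 + 15 + \left(-9 + 3 l n\right)\right) + 2 = \left(3 + 3 l n\right) + 2 = 5 + 3 l n$)
$h{\left(8,7 \right)} \left(16 - 13\right) + 10 = \left(5 + 3 \cdot 8 \cdot 7\right) \left(16 - 13\right) + 10 = \left(5 + 168\right) \left(16 - 13\right) + 10 = 173 \cdot 3 + 10 = 519 + 10 = 529$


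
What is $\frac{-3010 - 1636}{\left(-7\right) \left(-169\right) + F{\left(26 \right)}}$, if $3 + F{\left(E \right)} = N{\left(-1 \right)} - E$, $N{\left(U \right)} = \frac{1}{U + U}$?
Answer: $- \frac{9292}{2307} \approx -4.0277$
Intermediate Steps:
$N{\left(U \right)} = \frac{1}{2 U}$
$F{\left(E \right)} = - \frac{7}{2} - E$ ($F{\left(E \right)} = -3 - \left(\frac{1}{2} + E\right) = - \frac{7}{2} - E$)
$\frac{-3010 - 1636}{\left(-7\right) \left(-169\right) + F{\left(26 \right)}} = \frac{-3010 - 1636}{\left(-7\right) \left(-169\right) - \frac{59}{2}} = - \frac{4646}{1183 - \frac{59}{2}} = - \frac{4646}{\frac{2307}{2}} = \left(-4646\right) \frac{2}{2307} = - \frac{9292}{2307}$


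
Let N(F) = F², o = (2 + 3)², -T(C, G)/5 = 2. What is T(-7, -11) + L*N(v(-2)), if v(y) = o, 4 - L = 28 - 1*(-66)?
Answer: -56260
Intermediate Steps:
T(C, G) = -10 (T(C, G) = -5*2 = -10)
L = -90 (L = 4 - (28 - 1*(-66)) = 4 - (28 + 66) = 4 - 1*94 = 4 - 94 = -90)
o = 25 (o = 5² = 25)
v(y) = 25
T(-7, -11) + L*N(v(-2)) = -10 - 90*25² = -10 - 90*625 = -10 - 56250 = -56260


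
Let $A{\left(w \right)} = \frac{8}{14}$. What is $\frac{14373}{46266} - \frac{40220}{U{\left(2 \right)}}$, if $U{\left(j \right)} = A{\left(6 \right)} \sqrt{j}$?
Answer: $\frac{4791}{15422} - \frac{70385 \sqrt{2}}{2} \approx -49769.0$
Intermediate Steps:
$A{\left(w \right)} = \frac{4}{7}$ ($A{\left(w \right)} = 8 \cdot \frac{1}{14} = \frac{4}{7}$)
$U{\left(j \right)} = \frac{4 \sqrt{j}}{7}$
$\frac{14373}{46266} - \frac{40220}{U{\left(2 \right)}} = \frac{14373}{46266} - \frac{40220}{\frac{4}{7} \sqrt{2}} = 14373 \cdot \frac{1}{46266} - 40220 \frac{7 \sqrt{2}}{8} = \frac{4791}{15422} - \frac{70385 \sqrt{2}}{2}$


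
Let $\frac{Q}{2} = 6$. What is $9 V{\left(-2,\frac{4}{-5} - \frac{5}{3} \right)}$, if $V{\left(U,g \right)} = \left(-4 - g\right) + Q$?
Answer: $\frac{471}{5} \approx 94.2$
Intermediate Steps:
$Q = 12$ ($Q = 2 \cdot 6 = 12$)
$V{\left(U,g \right)} = 8 - g$ ($V{\left(U,g \right)} = \left(-4 - g\right) + 12 = 8 - g$)
$9 V{\left(-2,\frac{4}{-5} - \frac{5}{3} \right)} = 9 \left(8 - \left(\frac{4}{-5} - \frac{5}{3}\right)\right) = 9 \left(8 - \left(4 \left(- \frac{1}{5}\right) - \frac{5}{3}\right)\right) = 9 \left(8 - \left(- \frac{4}{5} - \frac{5}{3}\right)\right) = 9 \left(8 - - \frac{37}{15}\right) = 9 \left(8 + \frac{37}{15}\right) = 9 \cdot \frac{157}{15} = \frac{471}{5}$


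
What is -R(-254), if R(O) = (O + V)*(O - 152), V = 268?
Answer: 5684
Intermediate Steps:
R(O) = (-152 + O)*(268 + O) (R(O) = (O + 268)*(O - 152) = (268 + O)*(-152 + O) = (-152 + O)*(268 + O))
-R(-254) = -(-40736 + (-254)² + 116*(-254)) = -(-40736 + 64516 - 29464) = -1*(-5684) = 5684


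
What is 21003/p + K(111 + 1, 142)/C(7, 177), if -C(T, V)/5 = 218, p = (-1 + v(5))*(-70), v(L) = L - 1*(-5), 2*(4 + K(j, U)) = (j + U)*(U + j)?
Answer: -1440443/22890 ≈ -62.929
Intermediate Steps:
K(j, U) = -4 + (U + j)**2/2 (K(j, U) = -4 + ((j + U)*(U + j))/2 = -4 + ((U + j)*(U + j))/2 = -4 + (U + j)**2/2)
v(L) = 5 + L (v(L) = L + 5 = 5 + L)
p = -630 (p = (-1 + (5 + 5))*(-70) = (-1 + 10)*(-70) = 9*(-70) = -630)
C(T, V) = -1090 (C(T, V) = -5*218 = -1090)
21003/p + K(111 + 1, 142)/C(7, 177) = 21003/(-630) + (-4 + (142 + (111 + 1))**2/2)/(-1090) = 21003*(-1/630) + (-4 + (142 + 112)**2/2)*(-1/1090) = -7001/210 + (-4 + (1/2)*254**2)*(-1/1090) = -7001/210 + (-4 + (1/2)*64516)*(-1/1090) = -7001/210 + (-4 + 32258)*(-1/1090) = -7001/210 + 32254*(-1/1090) = -7001/210 - 16127/545 = -1440443/22890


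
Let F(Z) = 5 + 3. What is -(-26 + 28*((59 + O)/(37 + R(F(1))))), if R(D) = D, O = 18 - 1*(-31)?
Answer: -206/5 ≈ -41.200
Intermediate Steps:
F(Z) = 8
O = 49 (O = 18 + 31 = 49)
-(-26 + 28*((59 + O)/(37 + R(F(1))))) = -(-26 + 28*((59 + 49)/(37 + 8))) = -(-26 + 28*(108/45)) = -(-26 + 28*(108*(1/45))) = -(-26 + 28*(12/5)) = -(-26 + 336/5) = -1*206/5 = -206/5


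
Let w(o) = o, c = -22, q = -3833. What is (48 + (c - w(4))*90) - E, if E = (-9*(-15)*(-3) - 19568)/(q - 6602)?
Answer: -23936993/10435 ≈ -2293.9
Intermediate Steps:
E = 19973/10435 (E = (-9*(-15)*(-3) - 19568)/(-3833 - 6602) = (135*(-3) - 19568)/(-10435) = (-405 - 19568)*(-1/10435) = -19973*(-1/10435) = 19973/10435 ≈ 1.9140)
(48 + (c - w(4))*90) - E = (48 + (-22 - 1*4)*90) - 1*19973/10435 = (48 + (-22 - 4)*90) - 19973/10435 = (48 - 26*90) - 19973/10435 = (48 - 2340) - 19973/10435 = -2292 - 19973/10435 = -23936993/10435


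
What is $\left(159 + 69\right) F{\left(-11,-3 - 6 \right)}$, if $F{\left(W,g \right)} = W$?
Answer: $-2508$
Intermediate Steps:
$\left(159 + 69\right) F{\left(-11,-3 - 6 \right)} = \left(159 + 69\right) \left(-11\right) = 228 \left(-11\right) = -2508$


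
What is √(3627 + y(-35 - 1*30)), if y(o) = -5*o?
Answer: 4*√247 ≈ 62.865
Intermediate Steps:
√(3627 + y(-35 - 1*30)) = √(3627 - 5*(-35 - 1*30)) = √(3627 - 5*(-35 - 30)) = √(3627 - 5*(-65)) = √(3627 + 325) = √3952 = 4*√247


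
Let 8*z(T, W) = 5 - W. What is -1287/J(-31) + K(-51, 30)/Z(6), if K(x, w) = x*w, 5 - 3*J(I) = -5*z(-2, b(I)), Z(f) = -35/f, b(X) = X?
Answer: 4266/35 ≈ 121.89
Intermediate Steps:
z(T, W) = 5/8 - W/8 (z(T, W) = (5 - W)/8 = 5/8 - W/8)
J(I) = 65/24 - 5*I/24 (J(I) = 5/3 - (-5)*(5/8 - I/8)/3 = 5/3 - (-25/8 + 5*I/8)/3 = 5/3 + (25/24 - 5*I/24) = 65/24 - 5*I/24)
K(x, w) = w*x
-1287/J(-31) + K(-51, 30)/Z(6) = -1287/(65/24 - 5/24*(-31)) + (30*(-51))/((-35/6)) = -1287/(65/24 + 155/24) - 1530/((-35*⅙)) = -1287/55/6 - 1530/(-35/6) = -1287*6/55 - 1530*(-6/35) = -702/5 + 1836/7 = 4266/35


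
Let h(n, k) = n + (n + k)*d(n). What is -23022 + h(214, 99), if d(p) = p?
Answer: 44174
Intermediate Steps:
h(n, k) = n + n*(k + n) (h(n, k) = n + (n + k)*n = n + (k + n)*n = n + n*(k + n))
-23022 + h(214, 99) = -23022 + 214*(1 + 99 + 214) = -23022 + 214*314 = -23022 + 67196 = 44174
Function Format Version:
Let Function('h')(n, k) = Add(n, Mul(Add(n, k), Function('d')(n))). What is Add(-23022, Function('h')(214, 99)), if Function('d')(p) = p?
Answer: 44174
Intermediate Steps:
Function('h')(n, k) = Add(n, Mul(n, Add(k, n))) (Function('h')(n, k) = Add(n, Mul(Add(n, k), n)) = Add(n, Mul(Add(k, n), n)) = Add(n, Mul(n, Add(k, n))))
Add(-23022, Function('h')(214, 99)) = Add(-23022, Mul(214, Add(1, 99, 214))) = Add(-23022, Mul(214, 314)) = Add(-23022, 67196) = 44174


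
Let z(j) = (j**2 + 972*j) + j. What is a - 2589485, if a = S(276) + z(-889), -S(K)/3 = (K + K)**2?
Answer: -3578273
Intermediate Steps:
z(j) = j**2 + 973*j
S(K) = -12*K**2 (S(K) = -3*(K + K)**2 = -3*4*K**2 = -12*K**2)
a = -988788 (a = -12*276**2 - 889*(973 - 889) = -12*76176 - 889*84 = -914112 - 74676 = -988788)
a - 2589485 = -988788 - 2589485 = -3578273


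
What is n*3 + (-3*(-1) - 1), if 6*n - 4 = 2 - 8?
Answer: 1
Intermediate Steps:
n = -⅓ (n = ⅔ + (2 - 8)/6 = ⅔ + (⅙)*(-6) = ⅔ - 1 = -⅓ ≈ -0.33333)
n*3 + (-3*(-1) - 1) = -⅓*3 + (-3*(-1) - 1) = -1 + (3 - 1) = -1 + 2 = 1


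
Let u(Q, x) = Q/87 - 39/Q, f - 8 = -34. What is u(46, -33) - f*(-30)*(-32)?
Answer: 99888643/4002 ≈ 24960.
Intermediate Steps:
f = -26 (f = 8 - 34 = -26)
u(Q, x) = -39/Q + Q/87 (u(Q, x) = Q*(1/87) - 39/Q = Q/87 - 39/Q = -39/Q + Q/87)
u(46, -33) - f*(-30)*(-32) = (-39/46 + (1/87)*46) - (-26*(-30))*(-32) = (-39*1/46 + 46/87) - 780*(-32) = (-39/46 + 46/87) - 1*(-24960) = -1277/4002 + 24960 = 99888643/4002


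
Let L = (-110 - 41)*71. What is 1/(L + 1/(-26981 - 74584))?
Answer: -101565/1088878366 ≈ -9.3275e-5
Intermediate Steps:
L = -10721 (L = -151*71 = -10721)
1/(L + 1/(-26981 - 74584)) = 1/(-10721 + 1/(-26981 - 74584)) = 1/(-10721 + 1/(-101565)) = 1/(-10721 - 1/101565) = 1/(-1088878366/101565) = -101565/1088878366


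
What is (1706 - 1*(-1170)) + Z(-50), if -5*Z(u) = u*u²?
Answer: 27876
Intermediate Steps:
Z(u) = -u³/5 (Z(u) = -u*u²/5 = -u³/5)
(1706 - 1*(-1170)) + Z(-50) = (1706 - 1*(-1170)) - ⅕*(-50)³ = (1706 + 1170) - ⅕*(-125000) = 2876 + 25000 = 27876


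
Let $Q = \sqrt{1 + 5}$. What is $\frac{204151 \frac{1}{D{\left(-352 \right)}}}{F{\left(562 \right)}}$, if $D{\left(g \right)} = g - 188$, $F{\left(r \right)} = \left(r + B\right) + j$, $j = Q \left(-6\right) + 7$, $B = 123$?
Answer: $- \frac{35318123}{64617480} - \frac{204151 \sqrt{6}}{43078320} \approx -0.55818$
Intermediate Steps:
$Q = \sqrt{6} \approx 2.4495$
$j = 7 - 6 \sqrt{6}$ ($j = \sqrt{6} \left(-6\right) + 7 = - 6 \sqrt{6} + 7 = 7 - 6 \sqrt{6} \approx -7.6969$)
$F{\left(r \right)} = 130 + r - 6 \sqrt{6}$ ($F{\left(r \right)} = \left(r + 123\right) + \left(7 - 6 \sqrt{6}\right) = \left(123 + r\right) + \left(7 - 6 \sqrt{6}\right) = 130 + r - 6 \sqrt{6}$)
$D{\left(g \right)} = -188 + g$ ($D{\left(g \right)} = g - 188 = -188 + g$)
$\frac{204151 \frac{1}{D{\left(-352 \right)}}}{F{\left(562 \right)}} = \frac{204151 \frac{1}{-188 - 352}}{130 + 562 - 6 \sqrt{6}} = \frac{204151 \frac{1}{-540}}{692 - 6 \sqrt{6}} = \frac{204151 \left(- \frac{1}{540}\right)}{692 - 6 \sqrt{6}} = - \frac{204151}{540 \left(692 - 6 \sqrt{6}\right)}$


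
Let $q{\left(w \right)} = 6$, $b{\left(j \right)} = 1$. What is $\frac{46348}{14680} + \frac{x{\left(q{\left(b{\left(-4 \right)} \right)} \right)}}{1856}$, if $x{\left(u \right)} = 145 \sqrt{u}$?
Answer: $\frac{11587}{3670} + \frac{5 \sqrt{6}}{64} \approx 3.3486$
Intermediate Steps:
$\frac{46348}{14680} + \frac{x{\left(q{\left(b{\left(-4 \right)} \right)} \right)}}{1856} = \frac{46348}{14680} + \frac{145 \sqrt{6}}{1856} = 46348 \cdot \frac{1}{14680} + 145 \sqrt{6} \cdot \frac{1}{1856} = \frac{11587}{3670} + \frac{5 \sqrt{6}}{64}$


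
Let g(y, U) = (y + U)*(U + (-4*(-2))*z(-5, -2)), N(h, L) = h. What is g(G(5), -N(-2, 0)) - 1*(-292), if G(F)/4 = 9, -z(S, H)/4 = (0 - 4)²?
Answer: -19088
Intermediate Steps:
z(S, H) = -64 (z(S, H) = -4*(0 - 4)² = -4*(-4)² = -4*16 = -64)
G(F) = 36 (G(F) = 4*9 = 36)
g(y, U) = (-512 + U)*(U + y) (g(y, U) = (y + U)*(U - 4*(-2)*(-64)) = (U + y)*(U + 8*(-64)) = (U + y)*(U - 512) = (U + y)*(-512 + U) = (-512 + U)*(U + y))
g(G(5), -N(-2, 0)) - 1*(-292) = ((-1*(-2))² - (-512)*(-2) - 512*36 - 1*(-2)*36) - 1*(-292) = (2² - 512*2 - 18432 + 2*36) + 292 = (4 - 1024 - 18432 + 72) + 292 = -19380 + 292 = -19088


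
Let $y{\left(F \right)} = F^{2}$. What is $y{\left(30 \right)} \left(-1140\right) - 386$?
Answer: $-1026386$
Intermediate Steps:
$y{\left(30 \right)} \left(-1140\right) - 386 = 30^{2} \left(-1140\right) - 386 = 900 \left(-1140\right) - 386 = -1026000 - 386 = -1026386$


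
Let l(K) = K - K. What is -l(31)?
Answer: 0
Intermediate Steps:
l(K) = 0
-l(31) = -1*0 = 0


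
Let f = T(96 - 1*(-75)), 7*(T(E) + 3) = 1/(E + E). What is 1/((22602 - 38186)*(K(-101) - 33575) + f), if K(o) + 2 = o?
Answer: 2394/1256462049907 ≈ 1.9053e-9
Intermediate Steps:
K(o) = -2 + o
T(E) = -3 + 1/(14*E) (T(E) = -3 + 1/(7*(E + E)) = -3 + 1/(7*((2*E))) = -3 + (1/(2*E))/7 = -3 + 1/(14*E))
f = -7181/2394 (f = -3 + 1/(14*(96 - 1*(-75))) = -3 + 1/(14*(96 + 75)) = -3 + (1/14)/171 = -3 + (1/14)*(1/171) = -3 + 1/2394 = -7181/2394 ≈ -2.9996)
1/((22602 - 38186)*(K(-101) - 33575) + f) = 1/((22602 - 38186)*((-2 - 101) - 33575) - 7181/2394) = 1/(-15584*(-103 - 33575) - 7181/2394) = 1/(-15584*(-33678) - 7181/2394) = 1/(524837952 - 7181/2394) = 1/(1256462049907/2394) = 2394/1256462049907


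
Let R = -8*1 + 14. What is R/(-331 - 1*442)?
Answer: -6/773 ≈ -0.0077620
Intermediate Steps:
R = 6 (R = -8 + 14 = 6)
R/(-331 - 1*442) = 6/(-331 - 1*442) = 6/(-331 - 442) = 6/(-773) = 6*(-1/773) = -6/773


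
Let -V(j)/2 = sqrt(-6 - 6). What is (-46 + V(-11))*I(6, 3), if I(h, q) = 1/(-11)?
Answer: 46/11 + 4*I*sqrt(3)/11 ≈ 4.1818 + 0.62984*I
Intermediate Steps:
V(j) = -4*I*sqrt(3) (V(j) = -2*sqrt(-6 - 6) = -4*I*sqrt(3))
I(h, q) = -1/11
(-46 + V(-11))*I(6, 3) = (-46 - 4*I*sqrt(3))*(-1/11) = 46/11 + 4*I*sqrt(3)/11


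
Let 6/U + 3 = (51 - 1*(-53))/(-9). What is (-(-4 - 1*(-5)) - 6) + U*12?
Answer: -1565/131 ≈ -11.947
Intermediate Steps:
U = -54/131 (U = 6/(-3 + (51 - 1*(-53))/(-9)) = 6/(-3 + (51 + 53)*(-⅑)) = 6/(-3 + 104*(-⅑)) = 6/(-3 - 104/9) = 6/(-131/9) = 6*(-9/131) = -54/131 ≈ -0.41221)
(-(-4 - 1*(-5)) - 6) + U*12 = (-(-4 - 1*(-5)) - 6) - 54/131*12 = (-(-4 + 5) - 6) - 648/131 = (-1*1 - 6) - 648/131 = (-1 - 6) - 648/131 = -7 - 648/131 = -1565/131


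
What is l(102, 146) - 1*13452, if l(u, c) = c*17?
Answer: -10970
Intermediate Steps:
l(u, c) = 17*c
l(102, 146) - 1*13452 = 17*146 - 1*13452 = 2482 - 13452 = -10970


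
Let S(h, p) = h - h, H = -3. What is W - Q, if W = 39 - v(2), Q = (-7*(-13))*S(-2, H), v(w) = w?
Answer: 37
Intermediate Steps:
S(h, p) = 0
Q = 0 (Q = -7*(-13)*0 = 91*0 = 0)
W = 37 (W = 39 - 1*2 = 39 - 2 = 37)
W - Q = 37 - 1*0 = 37 + 0 = 37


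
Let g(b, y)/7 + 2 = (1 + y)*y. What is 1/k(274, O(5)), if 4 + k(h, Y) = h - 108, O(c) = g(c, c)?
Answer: 1/162 ≈ 0.0061728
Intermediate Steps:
g(b, y) = -14 + 7*y*(1 + y) (g(b, y) = -14 + 7*((1 + y)*y) = -14 + 7*(y*(1 + y)) = -14 + 7*y*(1 + y))
O(c) = -14 + 7*c + 7*c**2
k(h, Y) = -112 + h (k(h, Y) = -4 + (h - 108) = -4 + (-108 + h) = -112 + h)
1/k(274, O(5)) = 1/(-112 + 274) = 1/162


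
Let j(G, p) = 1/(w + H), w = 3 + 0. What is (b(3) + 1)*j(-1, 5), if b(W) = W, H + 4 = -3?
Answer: -1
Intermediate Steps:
w = 3
H = -7 (H = -4 - 3 = -7)
j(G, p) = -1/4 (j(G, p) = 1/(3 - 7) = 1/(-4) = -1/4)
(b(3) + 1)*j(-1, 5) = (3 + 1)*(-1/4) = 4*(-1/4) = -1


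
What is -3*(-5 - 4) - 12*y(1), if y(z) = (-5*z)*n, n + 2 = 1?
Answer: -33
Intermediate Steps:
n = -1 (n = -2 + 1 = -1)
y(z) = 5*z (y(z) = -5*z*(-1) = 5*z)
-3*(-5 - 4) - 12*y(1) = -3*(-5 - 4) - 60 = -3*(-9) - 12*5 = 27 - 60 = -33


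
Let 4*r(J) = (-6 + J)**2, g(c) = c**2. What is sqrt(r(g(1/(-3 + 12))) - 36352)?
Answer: I*sqrt(953786663)/162 ≈ 190.64*I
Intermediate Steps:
r(J) = (-6 + J)**2/4
sqrt(r(g(1/(-3 + 12))) - 36352) = sqrt((-6 + (1/(-3 + 12))**2)**2/4 - 36352) = sqrt((-6 + (1/9)**2)**2/4 - 36352) = sqrt((-6 + 1/81)**2/4 - 36352) = sqrt((-485/81)**2/4 - 36352) = sqrt((1/4)*(235225/6561) - 36352) = sqrt(235225/26244 - 36352) = sqrt(-953786663/26244) = I*sqrt(953786663)/162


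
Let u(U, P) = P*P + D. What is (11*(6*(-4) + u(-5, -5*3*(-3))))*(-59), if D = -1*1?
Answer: -1298000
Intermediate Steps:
D = -1
u(U, P) = -1 + P² (u(U, P) = P*P - 1 = P² - 1 = -1 + P²)
(11*(6*(-4) + u(-5, -5*3*(-3))))*(-59) = (11*(6*(-4) + (-1 + (-5*3*(-3))²)))*(-59) = (11*(-24 + (-1 + (-15*(-3))²)))*(-59) = (11*(-24 + (-1 + 45²)))*(-59) = (11*(-24 + (-1 + 2025)))*(-59) = (11*(-24 + 2024))*(-59) = (11*2000)*(-59) = 22000*(-59) = -1298000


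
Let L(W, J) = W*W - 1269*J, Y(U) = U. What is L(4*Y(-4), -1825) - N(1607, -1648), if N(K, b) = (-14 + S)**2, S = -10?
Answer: 2315605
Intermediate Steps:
L(W, J) = W**2 - 1269*J
N(K, b) = 576 (N(K, b) = (-14 - 10)**2 = (-24)**2 = 576)
L(4*Y(-4), -1825) - N(1607, -1648) = ((4*(-4))**2 - 1269*(-1825)) - 1*576 = ((-16)**2 + 2315925) - 576 = (256 + 2315925) - 576 = 2316181 - 576 = 2315605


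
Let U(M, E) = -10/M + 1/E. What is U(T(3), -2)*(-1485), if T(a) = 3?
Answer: 11385/2 ≈ 5692.5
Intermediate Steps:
U(M, E) = 1/E - 10/M (U(M, E) = -10/M + 1/E = 1/E - 10/M)
U(T(3), -2)*(-1485) = (1/(-2) - 10/3)*(-1485) = (-1/2 - 10*1/3)*(-1485) = (-1/2 - 10/3)*(-1485) = -23/6*(-1485) = 11385/2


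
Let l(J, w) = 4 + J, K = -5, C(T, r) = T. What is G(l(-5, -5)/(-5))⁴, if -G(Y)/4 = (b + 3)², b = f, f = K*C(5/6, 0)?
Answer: 5764801/6561 ≈ 878.65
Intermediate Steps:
f = -25/6 ≈ -4.1667
b = -25/6 ≈ -4.1667
G(Y) = -49/9 (G(Y) = -4*(-25/6 + 3)² = -4*(-7/6)² = -4*49/36 = -49/9)
G(l(-5, -5)/(-5))⁴ = (-49/9)⁴ = 5764801/6561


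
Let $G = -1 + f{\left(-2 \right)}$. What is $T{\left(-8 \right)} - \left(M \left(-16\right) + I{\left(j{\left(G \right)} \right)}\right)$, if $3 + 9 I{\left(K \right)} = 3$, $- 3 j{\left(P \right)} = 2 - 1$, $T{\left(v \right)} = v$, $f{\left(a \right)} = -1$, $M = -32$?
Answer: $-520$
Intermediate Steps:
$G = -2$ ($G = -1 - 1 = -2$)
$j{\left(P \right)} = - \frac{1}{3}$ ($j{\left(P \right)} = - \frac{2 - 1}{3} = \left(- \frac{1}{3}\right) 1 = - \frac{1}{3}$)
$I{\left(K \right)} = 0$ ($I{\left(K \right)} = - \frac{1}{3} + \frac{1}{9} \cdot 3 = - \frac{1}{3} + \frac{1}{3} = 0$)
$T{\left(-8 \right)} - \left(M \left(-16\right) + I{\left(j{\left(G \right)} \right)}\right) = -8 - \left(\left(-32\right) \left(-16\right) + 0\right) = -8 - \left(512 + 0\right) = -8 - 512 = -520$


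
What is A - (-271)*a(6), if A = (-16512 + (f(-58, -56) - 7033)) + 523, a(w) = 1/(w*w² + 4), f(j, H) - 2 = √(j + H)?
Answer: -5064129/220 + I*√114 ≈ -23019.0 + 10.677*I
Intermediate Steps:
f(j, H) = 2 + √(H + j) (f(j, H) = 2 + √(j + H) = 2 + √(H + j))
a(w) = 1/(4 + w³) (a(w) = 1/(w³ + 4) = 1/(4 + w³))
A = -23020 + I*√114 (A = (-16512 + ((2 + √(-56 - 58)) - 7033)) + 523 = (-16512 + ((2 + √(-114)) - 7033)) + 523 = (-16512 + ((2 + I*√114) - 7033)) + 523 = (-16512 + (-7031 + I*√114)) + 523 = (-23543 + I*√114) + 523 = -23020 + I*√114 ≈ -23020.0 + 10.677*I)
A - (-271)*a(6) = (-23020 + I*√114) - (-271)/(4 + 6³) = (-23020 + I*√114) - (-271)/(4 + 216) = (-23020 + I*√114) - (-271)/220 = (-23020 + I*√114) - 1*(-271/220) = (-23020 + I*√114) + 271/220 = -5064129/220 + I*√114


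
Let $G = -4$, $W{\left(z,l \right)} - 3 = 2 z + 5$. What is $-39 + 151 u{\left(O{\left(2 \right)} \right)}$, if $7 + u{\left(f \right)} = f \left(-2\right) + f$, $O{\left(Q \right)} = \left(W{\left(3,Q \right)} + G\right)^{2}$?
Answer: $-16196$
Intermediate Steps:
$W{\left(z,l \right)} = 8 + 2 z$ ($W{\left(z,l \right)} = 3 + \left(2 z + 5\right) = 3 + \left(5 + 2 z\right) = 8 + 2 z$)
$O{\left(Q \right)} = 100$ ($O{\left(Q \right)} = \left(\left(8 + 2 \cdot 3\right) - 4\right)^{2} = \left(\left(8 + 6\right) - 4\right)^{2} = \left(14 - 4\right)^{2} = 10^{2} = 100$)
$u{\left(f \right)} = -7 - f$ ($u{\left(f \right)} = -7 + \left(f \left(-2\right) + f\right) = -7 + \left(- 2 f + f\right) = -7 - f$)
$-39 + 151 u{\left(O{\left(2 \right)} \right)} = -39 + 151 \left(-7 - 100\right) = -39 + 151 \left(-107\right) = -39 - 16157 = -16196$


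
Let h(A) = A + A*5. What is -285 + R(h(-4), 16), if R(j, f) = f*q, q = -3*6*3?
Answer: -1149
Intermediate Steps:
q = -54 (q = -18*3 = -54)
h(A) = 6*A (h(A) = A + 5*A = 6*A)
R(j, f) = -54*f (R(j, f) = f*(-54) = -54*f)
-285 + R(h(-4), 16) = -285 - 54*16 = -285 - 864 = -1149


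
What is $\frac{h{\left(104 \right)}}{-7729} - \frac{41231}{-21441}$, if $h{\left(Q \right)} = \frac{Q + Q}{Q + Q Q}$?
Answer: $\frac{227624279}{118369635} \approx 1.923$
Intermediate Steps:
$h{\left(Q \right)} = \frac{2 Q}{Q + Q^{2}}$
$\frac{h{\left(104 \right)}}{-7729} - \frac{41231}{-21441} = \frac{2 \frac{1}{1 + 104}}{-7729} - \frac{41231}{-21441} = \frac{2}{105} \left(- \frac{1}{7729}\right) - - \frac{41231}{21441} = 2 \cdot \frac{1}{105} \left(- \frac{1}{7729}\right) + \frac{41231}{21441} = \frac{2}{105} \left(- \frac{1}{7729}\right) + \frac{41231}{21441} = - \frac{2}{811545} + \frac{41231}{21441} = \frac{227624279}{118369635}$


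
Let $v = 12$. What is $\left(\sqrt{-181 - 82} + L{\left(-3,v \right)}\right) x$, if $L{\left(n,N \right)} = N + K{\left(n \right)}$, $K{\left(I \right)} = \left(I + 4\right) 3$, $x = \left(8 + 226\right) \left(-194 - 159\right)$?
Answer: $-1239030 - 82602 i \sqrt{263} \approx -1.239 \cdot 10^{6} - 1.3396 \cdot 10^{6} i$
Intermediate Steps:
$x = -82602$ ($x = 234 \left(-353\right) = -82602$)
$K{\left(I \right)} = 12 + 3 I$ ($K{\left(I \right)} = \left(4 + I\right) 3 = 12 + 3 I$)
$L{\left(n,N \right)} = 12 + N + 3 n$ ($L{\left(n,N \right)} = N + \left(12 + 3 n\right) = 12 + N + 3 n$)
$\left(\sqrt{-181 - 82} + L{\left(-3,v \right)}\right) x = \left(\sqrt{-181 - 82} + \left(12 + 12 + 3 \left(-3\right)\right)\right) \left(-82602\right) = \left(\sqrt{-263} + \left(12 + 12 - 9\right)\right) \left(-82602\right) = \left(i \sqrt{263} + 15\right) \left(-82602\right) = \left(15 + i \sqrt{263}\right) \left(-82602\right) = -1239030 - 82602 i \sqrt{263}$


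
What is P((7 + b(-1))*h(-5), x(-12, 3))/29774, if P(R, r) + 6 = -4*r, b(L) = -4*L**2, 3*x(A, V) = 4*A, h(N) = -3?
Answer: 29/14887 ≈ 0.0019480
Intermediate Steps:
x(A, V) = 4*A/3 (x(A, V) = (4*A)/3 = 4*A/3)
P(R, r) = -6 - 4*r
P((7 + b(-1))*h(-5), x(-12, 3))/29774 = (-6 - 16*(-12)/3)/29774 = (-6 - 4*(-16))*(1/29774) = (-6 + 64)*(1/29774) = 58*(1/29774) = 29/14887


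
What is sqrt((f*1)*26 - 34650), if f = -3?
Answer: 2*I*sqrt(8682) ≈ 186.35*I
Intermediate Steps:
sqrt((f*1)*26 - 34650) = sqrt(-3*1*26 - 34650) = sqrt(-3*26 - 34650) = sqrt(-78 - 34650) = sqrt(-34728) = 2*I*sqrt(8682)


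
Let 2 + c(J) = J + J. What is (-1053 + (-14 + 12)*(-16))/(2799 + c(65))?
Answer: -1021/2927 ≈ -0.34882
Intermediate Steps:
c(J) = -2 + 2*J (c(J) = -2 + (J + J) = -2 + 2*J)
(-1053 + (-14 + 12)*(-16))/(2799 + c(65)) = (-1053 + (-14 + 12)*(-16))/(2799 + (-2 + 2*65)) = (-1053 - 2*(-16))/(2799 + (-2 + 130)) = (-1053 + 32)/(2799 + 128) = -1021/2927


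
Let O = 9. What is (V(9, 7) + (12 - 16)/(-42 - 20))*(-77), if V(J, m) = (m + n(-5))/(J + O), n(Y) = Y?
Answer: -3773/279 ≈ -13.523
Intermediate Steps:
V(J, m) = (-5 + m)/(9 + J) (V(J, m) = (m - 5)/(J + 9) = (-5 + m)/(9 + J))
(V(9, 7) + (12 - 16)/(-42 - 20))*(-77) = ((-5 + 7)/(9 + 9) + (12 - 16)/(-42 - 20))*(-77) = (2/18 - 4/(-62))*(-77) = ((1/18)*2 - 4*(-1/62))*(-77) = (⅑ + 2/31)*(-77) = (49/279)*(-77) = -3773/279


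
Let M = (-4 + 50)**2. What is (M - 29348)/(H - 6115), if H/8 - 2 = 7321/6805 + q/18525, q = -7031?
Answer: 686587480800/153630749063 ≈ 4.4691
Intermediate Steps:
H = 543841312/25212525 (H = 16 + 8*(7321/6805 - 7031/18525) = 16 + 8*(17555114/25212525) = 16 + 140440912/25212525 = 543841312/25212525 ≈ 21.570)
M = 2116 (M = 46**2 = 2116)
(M - 29348)/(H - 6115) = (2116 - 29348)/(543841312/25212525 - 6115) = -27232/(-153630749063/25212525) = -27232*(-25212525/153630749063) = 686587480800/153630749063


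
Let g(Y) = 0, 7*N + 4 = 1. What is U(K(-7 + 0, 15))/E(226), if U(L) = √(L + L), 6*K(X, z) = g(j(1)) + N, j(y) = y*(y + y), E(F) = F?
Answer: I*√7/1582 ≈ 0.0016724*I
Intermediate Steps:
N = -3/7 (N = -4/7 + (⅐)*1 = -4/7 + ⅐ = -3/7 ≈ -0.42857)
j(y) = 2*y² (j(y) = y*(2*y) = 2*y²)
K(X, z) = -1/14 (K(X, z) = (0 - 3/7)/6 = (⅙)*(-3/7) = -1/14)
U(L) = √2*√L (U(L) = √(2*L) = √2*√L)
U(K(-7 + 0, 15))/E(226) = (√2*√(-1/14))/226 = (√2*(I*√14/14))*(1/226) = (I*√7/7)*(1/226) = I*√7/1582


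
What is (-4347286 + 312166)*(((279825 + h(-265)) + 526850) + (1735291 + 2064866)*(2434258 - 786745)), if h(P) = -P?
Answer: -25263115073314812720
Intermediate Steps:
(-4347286 + 312166)*(((279825 + h(-265)) + 526850) + (1735291 + 2064866)*(2434258 - 786745)) = (-4347286 + 312166)*(((279825 - 1*(-265)) + 526850) + (1735291 + 2064866)*(2434258 - 786745)) = -4035120*(((279825 + 265) + 526850) + 3800157*1647513) = -4035120*((280090 + 526850) + 6260808059541) = -4035120*(806940 + 6260808059541) = -4035120*6260808866481 = -25263115073314812720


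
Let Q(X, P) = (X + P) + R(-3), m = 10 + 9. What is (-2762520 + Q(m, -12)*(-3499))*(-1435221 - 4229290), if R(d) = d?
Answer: 15727605423676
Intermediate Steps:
m = 19
Q(X, P) = -3 + P + X (Q(X, P) = (X + P) - 3 = (P + X) - 3 = -3 + P + X)
(-2762520 + Q(m, -12)*(-3499))*(-1435221 - 4229290) = (-2762520 + (-3 - 12 + 19)*(-3499))*(-1435221 - 4229290) = (-2762520 + 4*(-3499))*(-5664511) = (-2762520 - 13996)*(-5664511) = -2776516*(-5664511) = 15727605423676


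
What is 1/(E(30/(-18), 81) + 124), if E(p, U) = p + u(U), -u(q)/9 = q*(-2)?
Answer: 3/4741 ≈ 0.00063278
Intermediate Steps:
u(q) = 18*q (u(q) = -9*q*(-2) = -(-18)*q = 18*q)
E(p, U) = p + 18*U
1/(E(30/(-18), 81) + 124) = 1/((30/(-18) + 18*81) + 124) = 1/((30*(-1/18) + 1458) + 124) = 1/((-5/3 + 1458) + 124) = 1/(4369/3 + 124) = 1/(4741/3) = 3/4741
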